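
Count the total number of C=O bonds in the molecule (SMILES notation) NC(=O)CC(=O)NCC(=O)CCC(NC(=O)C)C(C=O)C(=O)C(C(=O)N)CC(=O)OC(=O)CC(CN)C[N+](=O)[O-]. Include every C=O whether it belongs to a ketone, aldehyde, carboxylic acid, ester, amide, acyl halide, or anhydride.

H2NCO: amide, 1 C=O (running total 1).
CH2CONHCH2: amide, 1 C=O (running total 2).
CO: ketone, 1 C=O (running total 3).
CH(NHCOCH3): amide, 1 C=O (running total 4).
CH(CHO): aldehyde, 1 C=O (running total 5).
CO: ketone, 1 C=O (running total 6).
CH(CONH2): amide, 1 C=O (running total 7).
CH2CO-O-COCH2: anhydride, 2 C=O (running total 9).

9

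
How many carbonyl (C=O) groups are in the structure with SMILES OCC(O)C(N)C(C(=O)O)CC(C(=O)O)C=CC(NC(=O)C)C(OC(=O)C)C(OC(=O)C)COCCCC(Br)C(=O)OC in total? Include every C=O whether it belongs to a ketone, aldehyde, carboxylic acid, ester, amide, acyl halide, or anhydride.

CH(COOH): carboxylic acid, 1 C=O (running total 1).
CH(COOH): carboxylic acid, 1 C=O (running total 2).
CH(NHCOCH3): amide, 1 C=O (running total 3).
CH(OCOCH3): ester, 1 C=O (running total 4).
CH(OCOCH3): ester, 1 C=O (running total 5).
COOCH3: ester, 1 C=O (running total 6).

6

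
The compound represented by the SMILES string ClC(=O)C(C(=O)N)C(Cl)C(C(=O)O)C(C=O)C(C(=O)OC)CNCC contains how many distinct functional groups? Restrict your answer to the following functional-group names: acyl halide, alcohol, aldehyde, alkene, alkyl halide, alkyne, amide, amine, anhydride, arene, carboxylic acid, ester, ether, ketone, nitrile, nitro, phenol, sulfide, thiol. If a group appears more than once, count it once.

Reading the structure from left to right:
  ClCO: –C(=O)Cl: carbonyl C bonded to C and to a halogen → acyl halide (not alkyl halide).
  CH(CONH2): pendant –CONH2: carbonyl C bonded to C and N → amide.
  CH(Cl): halogen on an sp³ carbon → alkyl halide.
  CH(COOH): pendant –COOH: carbonyl C bonded to C and –OH → carboxylic acid.
  CH(CHO): pendant –CHO: carbonyl C bonded to C and H → aldehyde.
  CH(COOCH3): pendant –COOCH3: carbonyl C bonded to C and –OCH3 → ester.
  CH2NHCH2: C–N–C with sp³ carbons and no adjacent C=O → amine (secondary).
Distinct types present: acyl halide, aldehyde, alkyl halide, amide, amine, carboxylic acid, ester.

7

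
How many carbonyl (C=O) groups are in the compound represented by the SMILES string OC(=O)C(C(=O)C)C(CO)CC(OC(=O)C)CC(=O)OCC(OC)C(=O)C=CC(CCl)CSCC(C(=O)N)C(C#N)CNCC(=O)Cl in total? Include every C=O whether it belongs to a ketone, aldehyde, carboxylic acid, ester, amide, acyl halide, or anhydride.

HOOC: carboxylic acid, 1 C=O (running total 1).
CH(COCH3): ketone, 1 C=O (running total 2).
CH(OCOCH3): ester, 1 C=O (running total 3).
CH2COOCH2: ester, 1 C=O (running total 4).
CO: ketone, 1 C=O (running total 5).
CH(CONH2): amide, 1 C=O (running total 6).
COCl: acyl halide, 1 C=O (running total 7).

7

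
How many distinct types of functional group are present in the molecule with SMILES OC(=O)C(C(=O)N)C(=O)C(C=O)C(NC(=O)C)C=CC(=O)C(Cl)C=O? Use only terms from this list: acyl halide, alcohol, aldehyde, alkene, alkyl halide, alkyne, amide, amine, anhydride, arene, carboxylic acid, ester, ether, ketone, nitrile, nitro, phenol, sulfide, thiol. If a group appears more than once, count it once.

–COOH: carbonyl C bonded to –OH and C → carboxylic acid (the –OH is not a separate alcohol).
pendant –CONH2: carbonyl C bonded to C and N → amide.
–C(=O)– with carbon on both sides → ketone.
pendant –CHO: carbonyl C bonded to C and H → aldehyde.
pendant –NHC(=O)CH3: N bonded to a carbonyl → amide (not amine).
C=C double bond → alkene.
–C(=O)– with carbon on both sides → ketone.
halogen on an sp³ carbon → alkyl halide.
terminal –CHO: carbonyl C bonded to H and C → aldehyde.
Distinct types present: aldehyde, alkene, alkyl halide, amide, carboxylic acid, ketone.

6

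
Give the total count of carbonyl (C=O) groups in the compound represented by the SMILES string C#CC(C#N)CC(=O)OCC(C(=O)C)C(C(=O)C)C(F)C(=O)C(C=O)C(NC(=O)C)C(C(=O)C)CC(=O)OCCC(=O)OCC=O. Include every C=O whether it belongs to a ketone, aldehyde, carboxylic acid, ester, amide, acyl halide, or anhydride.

10

CH2COOCH2: ester, 1 C=O (running total 1).
CH(COCH3): ketone, 1 C=O (running total 2).
CH(COCH3): ketone, 1 C=O (running total 3).
CO: ketone, 1 C=O (running total 4).
CH(CHO): aldehyde, 1 C=O (running total 5).
CH(NHCOCH3): amide, 1 C=O (running total 6).
CH(COCH3): ketone, 1 C=O (running total 7).
CH2COOCH2: ester, 1 C=O (running total 8).
CH2COOCH2: ester, 1 C=O (running total 9).
CHO: aldehyde, 1 C=O (running total 10).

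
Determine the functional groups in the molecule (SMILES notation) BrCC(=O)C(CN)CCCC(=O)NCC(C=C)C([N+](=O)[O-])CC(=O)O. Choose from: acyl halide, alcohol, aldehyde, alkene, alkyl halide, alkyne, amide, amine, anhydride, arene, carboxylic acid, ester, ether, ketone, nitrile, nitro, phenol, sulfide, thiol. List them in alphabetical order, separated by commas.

alkene, alkyl halide, amide, amine, carboxylic acid, ketone, nitro

Reading the structure from left to right:
  BrCH2: halogen on an sp³ carbon → alkyl halide.
  CO: –C(=O)– with carbon on both sides → ketone.
  CH(CH2NH2): pendant –CH2NH2: N on sp³ C, no adjacent C=O → amine.
  CH2CONHCH2: –C(=O)–N– linkage → amide (the N is not an amine).
  CH(CH=CH2): pendant –CH=CH2: C=C double bond → alkene.
  CH(NO2): –NO2 on an sp³ carbon → nitro (the N=O is not a carbonyl).
  COOH: –COOH: carbonyl C bonded to –OH and C → carboxylic acid (the –OH is not a separate alcohol).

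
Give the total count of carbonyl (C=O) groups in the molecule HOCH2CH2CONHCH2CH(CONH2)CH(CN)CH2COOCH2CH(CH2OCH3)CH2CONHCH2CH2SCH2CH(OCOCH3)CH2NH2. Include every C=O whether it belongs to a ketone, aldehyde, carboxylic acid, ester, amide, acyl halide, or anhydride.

5

CH2CONHCH2: amide, 1 C=O (running total 1).
CH(CONH2): amide, 1 C=O (running total 2).
CH2COOCH2: ester, 1 C=O (running total 3).
CH2CONHCH2: amide, 1 C=O (running total 4).
CH(OCOCH3): ester, 1 C=O (running total 5).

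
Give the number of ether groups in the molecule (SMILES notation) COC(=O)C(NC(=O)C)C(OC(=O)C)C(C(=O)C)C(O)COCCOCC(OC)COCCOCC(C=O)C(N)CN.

5

Working along the chain:
  CH3OOC: CH3O–C(=O)–: carbonyl C bonded to C and to –OCH3 → ester (not ketone + ether).
  CH(NHCOCH3): pendant –NHC(=O)CH3: N bonded to a carbonyl → amide (not amine).
  CH(OCOCH3): pendant –OC(=O)CH3: an acyloxy group → ester.
  CH(COCH3): pendant –COCH3: carbonyl C bonded to two carbons → ketone.
  CH(OH): –OH on an sp³ carbon → alcohol (secondary).
  CH2OCH2: C–O–C with sp³ carbons on both sides and no adjacent C=O → ether.
  CH2OCH2: C–O–C with sp³ carbons on both sides and no adjacent C=O → ether.
  CH(OCH3): pendant –OCH3: C–O–C with sp³ C, no adjacent C=O → ether.
  CH2OCH2: C–O–C with sp³ carbons on both sides and no adjacent C=O → ether.
  CH2OCH2: C–O–C with sp³ carbons on both sides and no adjacent C=O → ether.
  CH(CHO): pendant –CHO: carbonyl C bonded to C and H → aldehyde.
  CH(NH2): –NH2 on an sp³ carbon with no adjacent C=O → amine.
  CH2NH2: –NH2 on an sp³ carbon with no adjacent C=O → amine.
Ether appears at: CH2OCH2, CH2OCH2, CH(OCH3), CH2OCH2, CH2OCH2 → 5.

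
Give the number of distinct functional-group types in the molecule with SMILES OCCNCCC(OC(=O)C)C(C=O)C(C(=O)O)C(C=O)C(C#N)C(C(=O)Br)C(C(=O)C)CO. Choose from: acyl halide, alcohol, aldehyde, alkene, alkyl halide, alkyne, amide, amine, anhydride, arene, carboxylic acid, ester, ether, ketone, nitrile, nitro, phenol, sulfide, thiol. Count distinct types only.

8

HO– on an sp³ carbon → alcohol.
C–N–C with sp³ carbons and no adjacent C=O → amine (secondary).
pendant –OC(=O)CH3: an acyloxy group → ester.
pendant –CHO: carbonyl C bonded to C and H → aldehyde.
pendant –COOH: carbonyl C bonded to C and –OH → carboxylic acid.
pendant –CHO: carbonyl C bonded to C and H → aldehyde.
pendant –C≡N: nitrile.
pendant –C(=O)X: carbonyl C bonded to C and halogen → acyl halide.
pendant –COCH3: carbonyl C bonded to two carbons → ketone.
–OH on an sp³ carbon → alcohol.
Distinct types present: acyl halide, alcohol, aldehyde, amine, carboxylic acid, ester, ketone, nitrile.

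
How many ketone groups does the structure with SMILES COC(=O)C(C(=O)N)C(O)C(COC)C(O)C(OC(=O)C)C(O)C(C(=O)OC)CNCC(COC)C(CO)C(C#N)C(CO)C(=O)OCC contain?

0

CH3O–C(=O)–: carbonyl C bonded to C and to –OCH3 → ester (not ketone + ether).
pendant –CONH2: carbonyl C bonded to C and N → amide.
–OH on an sp³ carbon → alcohol (secondary).
pendant –CH2OCH3: C–O–C linkage → ether.
–OH on an sp³ carbon → alcohol (secondary).
pendant –OC(=O)CH3: an acyloxy group → ester.
–OH on an sp³ carbon → alcohol (secondary).
pendant –COOCH3: carbonyl C bonded to C and –OCH3 → ester.
C–N–C with sp³ carbons and no adjacent C=O → amine (secondary).
pendant –CH2OCH3: C–O–C linkage → ether.
pendant –CH2OH on an sp³ backbone C → alcohol.
pendant –C≡N: nitrile.
pendant –CH2OH on an sp³ backbone C → alcohol.
–C(=O)OCH2CH3: carbonyl C bonded to C and to –OEt → ester.
No segment is a ketone: CH3OOC is ester, not ketone; CH(CONH2) is amide, not ketone; CH(OCOCH3) is ester, not ketone. → 0.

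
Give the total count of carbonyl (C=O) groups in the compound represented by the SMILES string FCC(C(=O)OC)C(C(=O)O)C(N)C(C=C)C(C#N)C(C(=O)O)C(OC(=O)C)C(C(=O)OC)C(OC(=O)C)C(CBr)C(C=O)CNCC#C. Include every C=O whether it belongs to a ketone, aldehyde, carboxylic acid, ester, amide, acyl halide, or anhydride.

7

CH(COOCH3): ester, 1 C=O (running total 1).
CH(COOH): carboxylic acid, 1 C=O (running total 2).
CH(COOH): carboxylic acid, 1 C=O (running total 3).
CH(OCOCH3): ester, 1 C=O (running total 4).
CH(COOCH3): ester, 1 C=O (running total 5).
CH(OCOCH3): ester, 1 C=O (running total 6).
CH(CHO): aldehyde, 1 C=O (running total 7).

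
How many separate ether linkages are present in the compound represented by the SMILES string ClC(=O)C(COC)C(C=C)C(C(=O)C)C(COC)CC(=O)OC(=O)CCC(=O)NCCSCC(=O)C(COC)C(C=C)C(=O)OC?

–C(=O)Cl: carbonyl C bonded to C and to a halogen → acyl halide (not alkyl halide).
pendant –CH2OCH3: C–O–C linkage → ether.
pendant –CH=CH2: C=C double bond → alkene.
pendant –COCH3: carbonyl C bonded to two carbons → ketone.
pendant –CH2OCH3: C–O–C linkage → ether.
two acyl groups sharing one oxygen, –C(=O)–O–C(=O)– → anhydride.
–C(=O)–N– linkage → amide (the N is not an amine).
C–S–C linkage → sulfide (thioether).
–C(=O)– with carbon on both sides → ketone.
pendant –CH2OCH3: C–O–C linkage → ether.
pendant –CH=CH2: C=C double bond → alkene.
–C(=O)OCH3: carbonyl C bonded to C and to –OCH3 → ester (not ketone + ether).
Ether appears at: CH(CH2OCH3), CH(CH2OCH3), CH(CH2OCH3) → 3.

3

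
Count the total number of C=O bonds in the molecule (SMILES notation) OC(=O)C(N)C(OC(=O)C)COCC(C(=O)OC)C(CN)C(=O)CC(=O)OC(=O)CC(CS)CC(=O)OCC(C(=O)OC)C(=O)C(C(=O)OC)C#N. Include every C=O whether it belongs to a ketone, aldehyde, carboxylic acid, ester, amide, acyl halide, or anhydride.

10

HOOC: carboxylic acid, 1 C=O (running total 1).
CH(OCOCH3): ester, 1 C=O (running total 2).
CH(COOCH3): ester, 1 C=O (running total 3).
CO: ketone, 1 C=O (running total 4).
CH2CO-O-COCH2: anhydride, 2 C=O (running total 6).
CH2COOCH2: ester, 1 C=O (running total 7).
CH(COOCH3): ester, 1 C=O (running total 8).
CO: ketone, 1 C=O (running total 9).
CH(COOCH3): ester, 1 C=O (running total 10).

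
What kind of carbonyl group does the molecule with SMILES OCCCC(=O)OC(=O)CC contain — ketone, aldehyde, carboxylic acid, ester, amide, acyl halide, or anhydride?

The carbonyl is in the CH2CO-O-COCH2 segment: two acyl groups sharing one oxygen, –C(=O)–O–C(=O)– → anhydride.

anhydride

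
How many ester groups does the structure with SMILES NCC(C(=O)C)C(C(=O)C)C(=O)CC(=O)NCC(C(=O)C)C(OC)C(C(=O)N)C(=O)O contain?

0

Taking each segment in turn:
  H2NCH2: –NH2 on an sp³ carbon with no adjacent C=O → amine.
  CH(COCH3): pendant –COCH3: carbonyl C bonded to two carbons → ketone.
  CH(COCH3): pendant –COCH3: carbonyl C bonded to two carbons → ketone.
  CO: –C(=O)– with carbon on both sides → ketone.
  CH2CONHCH2: –C(=O)–N– linkage → amide (the N is not an amine).
  CH(COCH3): pendant –COCH3: carbonyl C bonded to two carbons → ketone.
  CH(OCH3): pendant –OCH3: C–O–C with sp³ C, no adjacent C=O → ether.
  CH(CONH2): pendant –CONH2: carbonyl C bonded to C and N → amide.
  COOH: –COOH: carbonyl C bonded to –OH and C → carboxylic acid (the –OH is not a separate alcohol).
No segment is a ester: CH(COCH3) is ketone, not ester; CH(COCH3) is ketone, not ester; CO is ketone, not ester. → 0.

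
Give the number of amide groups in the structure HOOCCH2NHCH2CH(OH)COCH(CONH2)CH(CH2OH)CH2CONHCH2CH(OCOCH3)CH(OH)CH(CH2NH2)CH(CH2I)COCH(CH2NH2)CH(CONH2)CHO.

Taking each segment in turn:
  HOOC: –COOH: carbonyl C bonded to –OH and C → carboxylic acid (the –OH is not a separate alcohol).
  CH2NHCH2: C–N–C with sp³ carbons and no adjacent C=O → amine (secondary).
  CH(OH): –OH on an sp³ carbon → alcohol (secondary).
  CO: –C(=O)– with carbon on both sides → ketone.
  CH(CONH2): pendant –CONH2: carbonyl C bonded to C and N → amide.
  CH(CH2OH): pendant –CH2OH on an sp³ backbone C → alcohol.
  CH2CONHCH2: –C(=O)–N– linkage → amide (the N is not an amine).
  CH(OCOCH3): pendant –OC(=O)CH3: an acyloxy group → ester.
  CH(OH): –OH on an sp³ carbon → alcohol (secondary).
  CH(CH2NH2): pendant –CH2NH2: N on sp³ C, no adjacent C=O → amine.
  CH(CH2I): pendant –CH2X: halogen on sp³ carbon → alkyl halide.
  CO: –C(=O)– with carbon on both sides → ketone.
  CH(CH2NH2): pendant –CH2NH2: N on sp³ C, no adjacent C=O → amine.
  CH(CONH2): pendant –CONH2: carbonyl C bonded to C and N → amide.
  CHO: terminal –CHO: carbonyl C bonded to H and C → aldehyde.
Amide appears at: CH(CONH2), CH2CONHCH2, CH(CONH2) → 3.

3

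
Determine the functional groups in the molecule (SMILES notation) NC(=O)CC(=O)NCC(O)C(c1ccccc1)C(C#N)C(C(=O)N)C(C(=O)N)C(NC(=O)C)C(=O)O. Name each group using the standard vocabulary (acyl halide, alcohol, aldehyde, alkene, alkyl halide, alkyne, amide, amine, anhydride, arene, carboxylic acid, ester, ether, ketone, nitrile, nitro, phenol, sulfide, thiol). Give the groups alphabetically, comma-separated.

Working along the chain:
  H2NCO: –C(=O)NH2: carbonyl C bonded to C and to N → amide (the N is not a separate amine).
  CH2CONHCH2: –C(=O)–N– linkage → amide (the N is not an amine).
  CH(OH): –OH on an sp³ carbon → alcohol (secondary).
  CH(C6H5): pendant –C6H5: benzene ring → arene.
  CH(CN): pendant –C≡N: nitrile.
  CH(CONH2): pendant –CONH2: carbonyl C bonded to C and N → amide.
  CH(CONH2): pendant –CONH2: carbonyl C bonded to C and N → amide.
  CH(NHCOCH3): pendant –NHC(=O)CH3: N bonded to a carbonyl → amide (not amine).
  COOH: –COOH: carbonyl C bonded to –OH and C → carboxylic acid (the –OH is not a separate alcohol).

alcohol, amide, arene, carboxylic acid, nitrile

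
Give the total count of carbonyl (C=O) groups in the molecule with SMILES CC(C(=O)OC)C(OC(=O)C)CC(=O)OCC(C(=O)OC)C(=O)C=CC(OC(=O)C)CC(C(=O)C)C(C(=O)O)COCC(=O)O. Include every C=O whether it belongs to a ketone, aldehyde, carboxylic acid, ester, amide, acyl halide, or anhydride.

CH(COOCH3): ester, 1 C=O (running total 1).
CH(OCOCH3): ester, 1 C=O (running total 2).
CH2COOCH2: ester, 1 C=O (running total 3).
CH(COOCH3): ester, 1 C=O (running total 4).
CO: ketone, 1 C=O (running total 5).
CH(OCOCH3): ester, 1 C=O (running total 6).
CH(COCH3): ketone, 1 C=O (running total 7).
CH(COOH): carboxylic acid, 1 C=O (running total 8).
COOH: carboxylic acid, 1 C=O (running total 9).

9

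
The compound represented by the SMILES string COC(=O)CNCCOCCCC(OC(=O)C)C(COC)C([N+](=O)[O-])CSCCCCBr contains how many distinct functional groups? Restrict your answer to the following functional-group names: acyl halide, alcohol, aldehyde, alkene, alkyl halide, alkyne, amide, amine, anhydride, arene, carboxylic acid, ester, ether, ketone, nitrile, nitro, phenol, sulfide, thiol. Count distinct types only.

6

CH3O–C(=O)–: carbonyl C bonded to C and to –OCH3 → ester (not ketone + ether).
C–N–C with sp³ carbons and no adjacent C=O → amine (secondary).
C–O–C with sp³ carbons on both sides and no adjacent C=O → ether.
pendant –OC(=O)CH3: an acyloxy group → ester.
pendant –CH2OCH3: C–O–C linkage → ether.
–NO2 on an sp³ carbon → nitro (the N=O is not a carbonyl).
C–S–C linkage → sulfide (thioether).
halogen on an sp³ carbon → alkyl halide.
Distinct types present: alkyl halide, amine, ester, ether, nitro, sulfide.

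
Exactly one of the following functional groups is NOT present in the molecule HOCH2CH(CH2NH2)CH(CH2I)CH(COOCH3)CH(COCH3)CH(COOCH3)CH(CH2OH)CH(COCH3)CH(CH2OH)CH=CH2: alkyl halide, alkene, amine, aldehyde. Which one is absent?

aldehyde

alkyl halide: present (CH(CH2I) — pendant –CH2X: halogen on sp³ carbon → alkyl halide).
alkene: present (CH=CH2 — C=C double bond → alkene).
amine: present (CH(CH2NH2) — pendant –CH2NH2: N on sp³ C, no adjacent C=O → amine).
aldehyde: absent. In CH(COCH3), the carbonyl carbon is bonded to two carbons, so it is a ketone, not an aldehyde.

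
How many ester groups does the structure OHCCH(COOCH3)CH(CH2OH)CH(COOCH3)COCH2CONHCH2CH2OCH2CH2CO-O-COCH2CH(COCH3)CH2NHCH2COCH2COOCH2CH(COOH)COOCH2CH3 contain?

4

terminal –CHO: carbonyl C bonded to H and C → aldehyde.
pendant –COOCH3: carbonyl C bonded to C and –OCH3 → ester.
pendant –CH2OH on an sp³ backbone C → alcohol.
pendant –COOCH3: carbonyl C bonded to C and –OCH3 → ester.
–C(=O)– with carbon on both sides → ketone.
–C(=O)–N– linkage → amide (the N is not an amine).
C–O–C with sp³ carbons on both sides and no adjacent C=O → ether.
two acyl groups sharing one oxygen, –C(=O)–O–C(=O)– → anhydride.
pendant –COCH3: carbonyl C bonded to two carbons → ketone.
C–N–C with sp³ carbons and no adjacent C=O → amine (secondary).
–C(=O)– with carbon on both sides → ketone.
–C(=O)–O–C with C on the carbonyl side → ester.
pendant –COOH: carbonyl C bonded to C and –OH → carboxylic acid.
–C(=O)OCH2CH3: carbonyl C bonded to C and to –OEt → ester.
Ester appears at: CH(COOCH3), CH(COOCH3), CH2COOCH2, COOCH2CH3 → 4.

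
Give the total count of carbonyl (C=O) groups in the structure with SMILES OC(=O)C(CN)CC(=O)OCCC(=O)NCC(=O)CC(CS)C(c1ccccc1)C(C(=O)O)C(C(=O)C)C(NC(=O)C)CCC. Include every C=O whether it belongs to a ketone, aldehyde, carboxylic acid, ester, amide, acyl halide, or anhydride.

7

HOOC: carboxylic acid, 1 C=O (running total 1).
CH2COOCH2: ester, 1 C=O (running total 2).
CH2CONHCH2: amide, 1 C=O (running total 3).
CO: ketone, 1 C=O (running total 4).
CH(COOH): carboxylic acid, 1 C=O (running total 5).
CH(COCH3): ketone, 1 C=O (running total 6).
CH(NHCOCH3): amide, 1 C=O (running total 7).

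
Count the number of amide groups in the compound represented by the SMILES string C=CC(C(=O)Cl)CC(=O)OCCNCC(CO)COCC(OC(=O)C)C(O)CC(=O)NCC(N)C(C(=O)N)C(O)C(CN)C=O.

Reading the structure from left to right:
  CH2=CH: C=C double bond → alkene.
  CH(COCl): pendant –C(=O)X: carbonyl C bonded to C and halogen → acyl halide.
  CH2COOCH2: –C(=O)–O–C with C on the carbonyl side → ester.
  CH2NHCH2: C–N–C with sp³ carbons and no adjacent C=O → amine (secondary).
  CH(CH2OH): pendant –CH2OH on an sp³ backbone C → alcohol.
  CH2OCH2: C–O–C with sp³ carbons on both sides and no adjacent C=O → ether.
  CH(OCOCH3): pendant –OC(=O)CH3: an acyloxy group → ester.
  CH(OH): –OH on an sp³ carbon → alcohol (secondary).
  CH2CONHCH2: –C(=O)–N– linkage → amide (the N is not an amine).
  CH(NH2): –NH2 on an sp³ carbon with no adjacent C=O → amine.
  CH(CONH2): pendant –CONH2: carbonyl C bonded to C and N → amide.
  CH(OH): –OH on an sp³ carbon → alcohol (secondary).
  CH(CH2NH2): pendant –CH2NH2: N on sp³ C, no adjacent C=O → amine.
  CHO: terminal –CHO: carbonyl C bonded to H and C → aldehyde.
Amide appears at: CH2CONHCH2, CH(CONH2) → 2.

2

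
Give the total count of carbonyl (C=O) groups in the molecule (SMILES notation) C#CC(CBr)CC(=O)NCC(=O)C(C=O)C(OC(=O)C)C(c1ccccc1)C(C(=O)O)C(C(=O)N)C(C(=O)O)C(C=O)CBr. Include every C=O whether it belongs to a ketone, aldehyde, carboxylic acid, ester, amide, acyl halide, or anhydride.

CH2CONHCH2: amide, 1 C=O (running total 1).
CO: ketone, 1 C=O (running total 2).
CH(CHO): aldehyde, 1 C=O (running total 3).
CH(OCOCH3): ester, 1 C=O (running total 4).
CH(COOH): carboxylic acid, 1 C=O (running total 5).
CH(CONH2): amide, 1 C=O (running total 6).
CH(COOH): carboxylic acid, 1 C=O (running total 7).
CH(CHO): aldehyde, 1 C=O (running total 8).

8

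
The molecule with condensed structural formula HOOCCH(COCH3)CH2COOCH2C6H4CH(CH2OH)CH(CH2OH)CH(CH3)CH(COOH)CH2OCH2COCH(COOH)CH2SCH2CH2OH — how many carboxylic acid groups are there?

–COOH: carbonyl C bonded to –OH and C → carboxylic acid (the –OH is not a separate alcohol).
pendant –COCH3: carbonyl C bonded to two carbons → ketone.
–C(=O)–O–C with C on the carbonyl side → ester.
para-disubstituted benzene ring → arene.
pendant –CH2OH on an sp³ backbone C → alcohol.
pendant –CH2OH on an sp³ backbone C → alcohol.
pendant –COOH: carbonyl C bonded to C and –OH → carboxylic acid.
C–O–C with sp³ carbons on both sides and no adjacent C=O → ether.
–C(=O)– with carbon on both sides → ketone.
pendant –COOH: carbonyl C bonded to C and –OH → carboxylic acid.
C–S–C linkage → sulfide (thioether).
–OH on an sp³ carbon → alcohol.
Carboxylic acid appears at: HOOC, CH(COOH), CH(COOH) → 3.

3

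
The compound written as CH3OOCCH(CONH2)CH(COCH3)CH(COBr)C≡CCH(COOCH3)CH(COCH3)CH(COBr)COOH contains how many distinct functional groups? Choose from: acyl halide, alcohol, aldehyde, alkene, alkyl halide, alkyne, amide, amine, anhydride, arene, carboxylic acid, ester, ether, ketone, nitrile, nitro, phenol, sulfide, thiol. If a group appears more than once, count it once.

6

Taking each segment in turn:
  CH3OOC: CH3O–C(=O)–: carbonyl C bonded to C and to –OCH3 → ester (not ketone + ether).
  CH(CONH2): pendant –CONH2: carbonyl C bonded to C and N → amide.
  CH(COCH3): pendant –COCH3: carbonyl C bonded to two carbons → ketone.
  CH(COBr): pendant –C(=O)X: carbonyl C bonded to C and halogen → acyl halide.
  C≡C: C≡C triple bond → alkyne.
  CH(COOCH3): pendant –COOCH3: carbonyl C bonded to C and –OCH3 → ester.
  CH(COCH3): pendant –COCH3: carbonyl C bonded to two carbons → ketone.
  CH(COBr): pendant –C(=O)X: carbonyl C bonded to C and halogen → acyl halide.
  COOH: –COOH: carbonyl C bonded to –OH and C → carboxylic acid (the –OH is not a separate alcohol).
Distinct types present: acyl halide, alkyne, amide, carboxylic acid, ester, ketone.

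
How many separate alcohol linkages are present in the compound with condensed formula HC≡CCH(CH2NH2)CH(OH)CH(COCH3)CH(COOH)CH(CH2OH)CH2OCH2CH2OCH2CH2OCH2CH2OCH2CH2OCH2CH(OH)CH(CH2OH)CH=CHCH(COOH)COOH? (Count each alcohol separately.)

C≡C triple bond → alkyne.
pendant –CH2NH2: N on sp³ C, no adjacent C=O → amine.
–OH on an sp³ carbon → alcohol (secondary).
pendant –COCH3: carbonyl C bonded to two carbons → ketone.
pendant –COOH: carbonyl C bonded to C and –OH → carboxylic acid.
pendant –CH2OH on an sp³ backbone C → alcohol.
C–O–C with sp³ carbons on both sides and no adjacent C=O → ether.
C–O–C with sp³ carbons on both sides and no adjacent C=O → ether.
C–O–C with sp³ carbons on both sides and no adjacent C=O → ether.
C–O–C with sp³ carbons on both sides and no adjacent C=O → ether.
C–O–C with sp³ carbons on both sides and no adjacent C=O → ether.
–OH on an sp³ carbon → alcohol (secondary).
pendant –CH2OH on an sp³ backbone C → alcohol.
C=C double bond → alkene.
pendant –COOH: carbonyl C bonded to C and –OH → carboxylic acid.
–COOH: carbonyl C bonded to –OH and C → carboxylic acid (the –OH is not a separate alcohol).
Alcohol appears at: CH(OH), CH(CH2OH), CH(OH), CH(CH2OH) → 4.

4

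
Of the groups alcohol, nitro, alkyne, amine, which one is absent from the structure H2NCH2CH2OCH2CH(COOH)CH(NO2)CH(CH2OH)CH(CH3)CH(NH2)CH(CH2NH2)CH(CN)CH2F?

amine: present (H2NCH2 — –NH2 on an sp³ carbon with no adjacent C=O → amine).
nitro: present (CH(NO2) — –NO2 on an sp³ carbon → nitro (the N=O is not a carbonyl)).
alcohol: present (CH(CH2OH) — pendant –CH2OH on an sp³ backbone C → alcohol).
alkyne: absent. In CH(CN), the triple bond is C≡N, not C≡C, so it is a nitrile.

alkyne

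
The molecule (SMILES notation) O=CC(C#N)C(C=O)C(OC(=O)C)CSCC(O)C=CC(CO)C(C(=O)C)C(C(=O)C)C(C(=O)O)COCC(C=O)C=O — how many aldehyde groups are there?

4

Taking each segment in turn:
  OHC: terminal –CHO: carbonyl C bonded to H and C → aldehyde.
  CH(CN): pendant –C≡N: nitrile.
  CH(CHO): pendant –CHO: carbonyl C bonded to C and H → aldehyde.
  CH(OCOCH3): pendant –OC(=O)CH3: an acyloxy group → ester.
  CH2SCH2: C–S–C linkage → sulfide (thioether).
  CH(OH): –OH on an sp³ carbon → alcohol (secondary).
  CH=CH: C=C double bond → alkene.
  CH(CH2OH): pendant –CH2OH on an sp³ backbone C → alcohol.
  CH(COCH3): pendant –COCH3: carbonyl C bonded to two carbons → ketone.
  CH(COCH3): pendant –COCH3: carbonyl C bonded to two carbons → ketone.
  CH(COOH): pendant –COOH: carbonyl C bonded to C and –OH → carboxylic acid.
  CH2OCH2: C–O–C with sp³ carbons on both sides and no adjacent C=O → ether.
  CH(CHO): pendant –CHO: carbonyl C bonded to C and H → aldehyde.
  CHO: terminal –CHO: carbonyl C bonded to H and C → aldehyde.
Aldehyde appears at: OHC, CH(CHO), CH(CHO), CHO → 4.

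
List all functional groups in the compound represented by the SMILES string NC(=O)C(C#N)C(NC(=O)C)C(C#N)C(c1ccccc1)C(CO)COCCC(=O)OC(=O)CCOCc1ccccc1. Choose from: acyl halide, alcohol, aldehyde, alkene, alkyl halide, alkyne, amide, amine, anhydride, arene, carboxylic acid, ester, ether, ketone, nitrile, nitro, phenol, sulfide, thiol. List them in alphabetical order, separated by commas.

Reading the structure from left to right:
  H2NCO: –C(=O)NH2: carbonyl C bonded to C and to N → amide (the N is not a separate amine).
  CH(CN): pendant –C≡N: nitrile.
  CH(NHCOCH3): pendant –NHC(=O)CH3: N bonded to a carbonyl → amide (not amine).
  CH(CN): pendant –C≡N: nitrile.
  CH(C6H5): pendant –C6H5: benzene ring → arene.
  CH(CH2OH): pendant –CH2OH on an sp³ backbone C → alcohol.
  CH2OCH2: C–O–C with sp³ carbons on both sides and no adjacent C=O → ether.
  CH2CO-O-COCH2: two acyl groups sharing one oxygen, –C(=O)–O–C(=O)– → anhydride.
  CH2OCH2: C–O–C with sp³ carbons on both sides and no adjacent C=O → ether.
  C6H5: –C6H5 phenyl ring → arene.

alcohol, amide, anhydride, arene, ether, nitrile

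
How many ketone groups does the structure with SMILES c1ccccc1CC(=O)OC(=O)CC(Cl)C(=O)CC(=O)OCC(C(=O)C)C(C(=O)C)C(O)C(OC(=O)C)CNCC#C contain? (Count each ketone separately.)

3

C6H5– phenyl ring → arene.
two acyl groups sharing one oxygen, –C(=O)–O–C(=O)– → anhydride.
halogen on an sp³ carbon → alkyl halide.
–C(=O)– with carbon on both sides → ketone.
–C(=O)–O–C with C on the carbonyl side → ester.
pendant –COCH3: carbonyl C bonded to two carbons → ketone.
pendant –COCH3: carbonyl C bonded to two carbons → ketone.
–OH on an sp³ carbon → alcohol (secondary).
pendant –OC(=O)CH3: an acyloxy group → ester.
C–N–C with sp³ carbons and no adjacent C=O → amine (secondary).
C≡C triple bond → alkyne.
Ketone appears at: CO, CH(COCH3), CH(COCH3) → 3.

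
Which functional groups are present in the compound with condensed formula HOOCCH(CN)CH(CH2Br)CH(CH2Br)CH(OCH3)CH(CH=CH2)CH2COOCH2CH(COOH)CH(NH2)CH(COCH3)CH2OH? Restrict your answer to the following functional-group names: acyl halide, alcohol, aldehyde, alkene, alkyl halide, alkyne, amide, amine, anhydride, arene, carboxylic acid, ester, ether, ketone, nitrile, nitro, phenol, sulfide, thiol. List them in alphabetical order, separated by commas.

alcohol, alkene, alkyl halide, amine, carboxylic acid, ester, ether, ketone, nitrile

–COOH: carbonyl C bonded to –OH and C → carboxylic acid (the –OH is not a separate alcohol).
pendant –C≡N: nitrile.
pendant –CH2X: halogen on sp³ carbon → alkyl halide.
pendant –CH2X: halogen on sp³ carbon → alkyl halide.
pendant –OCH3: C–O–C with sp³ C, no adjacent C=O → ether.
pendant –CH=CH2: C=C double bond → alkene.
–C(=O)–O–C with C on the carbonyl side → ester.
pendant –COOH: carbonyl C bonded to C and –OH → carboxylic acid.
–NH2 on an sp³ carbon with no adjacent C=O → amine.
pendant –COCH3: carbonyl C bonded to two carbons → ketone.
–OH on an sp³ carbon → alcohol.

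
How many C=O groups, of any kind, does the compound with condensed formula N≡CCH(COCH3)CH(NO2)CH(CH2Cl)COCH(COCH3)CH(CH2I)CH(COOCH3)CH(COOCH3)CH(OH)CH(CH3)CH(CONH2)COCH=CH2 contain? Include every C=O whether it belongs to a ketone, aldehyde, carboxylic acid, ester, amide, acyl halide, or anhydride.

7

CH(COCH3): ketone, 1 C=O (running total 1).
CO: ketone, 1 C=O (running total 2).
CH(COCH3): ketone, 1 C=O (running total 3).
CH(COOCH3): ester, 1 C=O (running total 4).
CH(COOCH3): ester, 1 C=O (running total 5).
CH(CONH2): amide, 1 C=O (running total 6).
CO: ketone, 1 C=O (running total 7).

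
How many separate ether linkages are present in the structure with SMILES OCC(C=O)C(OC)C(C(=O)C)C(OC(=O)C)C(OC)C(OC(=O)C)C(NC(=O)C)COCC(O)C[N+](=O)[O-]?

HO– on an sp³ carbon → alcohol.
pendant –CHO: carbonyl C bonded to C and H → aldehyde.
pendant –OCH3: C–O–C with sp³ C, no adjacent C=O → ether.
pendant –COCH3: carbonyl C bonded to two carbons → ketone.
pendant –OC(=O)CH3: an acyloxy group → ester.
pendant –OCH3: C–O–C with sp³ C, no adjacent C=O → ether.
pendant –OC(=O)CH3: an acyloxy group → ester.
pendant –NHC(=O)CH3: N bonded to a carbonyl → amide (not amine).
C–O–C with sp³ carbons on both sides and no adjacent C=O → ether.
–OH on an sp³ carbon → alcohol (secondary).
–NO2 on carbon → nitro group.
Ether appears at: CH(OCH3), CH(OCH3), CH2OCH2 → 3.

3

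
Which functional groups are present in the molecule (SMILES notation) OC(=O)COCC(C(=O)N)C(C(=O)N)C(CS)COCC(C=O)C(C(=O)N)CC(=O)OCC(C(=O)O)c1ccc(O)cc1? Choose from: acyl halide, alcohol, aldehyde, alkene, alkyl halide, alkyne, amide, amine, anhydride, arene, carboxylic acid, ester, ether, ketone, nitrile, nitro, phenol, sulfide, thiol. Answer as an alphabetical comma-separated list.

aldehyde, amide, arene, carboxylic acid, ester, ether, phenol, thiol

Taking each segment in turn:
  HOOC: –COOH: carbonyl C bonded to –OH and C → carboxylic acid (the –OH is not a separate alcohol).
  CH2OCH2: C–O–C with sp³ carbons on both sides and no adjacent C=O → ether.
  CH(CONH2): pendant –CONH2: carbonyl C bonded to C and N → amide.
  CH(CONH2): pendant –CONH2: carbonyl C bonded to C and N → amide.
  CH(CH2SH): pendant –CH2SH → thiol.
  CH2OCH2: C–O–C with sp³ carbons on both sides and no adjacent C=O → ether.
  CH(CHO): pendant –CHO: carbonyl C bonded to C and H → aldehyde.
  CH(CONH2): pendant –CONH2: carbonyl C bonded to C and N → amide.
  CH2COOCH2: –C(=O)–O–C with C on the carbonyl side → ester.
  CH(COOH): pendant –COOH: carbonyl C bonded to C and –OH → carboxylic acid.
  C6H4OH: –OH attached directly to an aromatic ring → phenol (not alcohol); the ring itself is an arene.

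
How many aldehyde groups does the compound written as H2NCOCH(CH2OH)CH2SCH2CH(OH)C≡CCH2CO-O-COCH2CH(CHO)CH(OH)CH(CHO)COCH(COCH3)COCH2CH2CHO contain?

Working along the chain:
  H2NCO: –C(=O)NH2: carbonyl C bonded to C and to N → amide (the N is not a separate amine).
  CH(CH2OH): pendant –CH2OH on an sp³ backbone C → alcohol.
  CH2SCH2: C–S–C linkage → sulfide (thioether).
  CH(OH): –OH on an sp³ carbon → alcohol (secondary).
  C≡C: C≡C triple bond → alkyne.
  CH2CO-O-COCH2: two acyl groups sharing one oxygen, –C(=O)–O–C(=O)– → anhydride.
  CH(CHO): pendant –CHO: carbonyl C bonded to C and H → aldehyde.
  CH(OH): –OH on an sp³ carbon → alcohol (secondary).
  CH(CHO): pendant –CHO: carbonyl C bonded to C and H → aldehyde.
  CO: –C(=O)– with carbon on both sides → ketone.
  CH(COCH3): pendant –COCH3: carbonyl C bonded to two carbons → ketone.
  CO: –C(=O)– with carbon on both sides → ketone.
  CHO: terminal –CHO: carbonyl C bonded to H and C → aldehyde.
Aldehyde appears at: CH(CHO), CH(CHO), CHO → 3.

3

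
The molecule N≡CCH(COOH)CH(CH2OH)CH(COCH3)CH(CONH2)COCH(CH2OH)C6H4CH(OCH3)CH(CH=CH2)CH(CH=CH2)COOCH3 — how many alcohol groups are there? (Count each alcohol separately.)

2

Taking each segment in turn:
  N≡C: N≡C–: carbon triple-bonded to nitrogen → nitrile.
  CH(COOH): pendant –COOH: carbonyl C bonded to C and –OH → carboxylic acid.
  CH(CH2OH): pendant –CH2OH on an sp³ backbone C → alcohol.
  CH(COCH3): pendant –COCH3: carbonyl C bonded to two carbons → ketone.
  CH(CONH2): pendant –CONH2: carbonyl C bonded to C and N → amide.
  CO: –C(=O)– with carbon on both sides → ketone.
  CH(CH2OH): pendant –CH2OH on an sp³ backbone C → alcohol.
  C6H4: para-disubstituted benzene ring → arene.
  CH(OCH3): pendant –OCH3: C–O–C with sp³ C, no adjacent C=O → ether.
  CH(CH=CH2): pendant –CH=CH2: C=C double bond → alkene.
  CH(CH=CH2): pendant –CH=CH2: C=C double bond → alkene.
  COOCH3: –C(=O)OCH3: carbonyl C bonded to C and to –OCH3 → ester (not ketone + ether).
Alcohol appears at: CH(CH2OH), CH(CH2OH) → 2.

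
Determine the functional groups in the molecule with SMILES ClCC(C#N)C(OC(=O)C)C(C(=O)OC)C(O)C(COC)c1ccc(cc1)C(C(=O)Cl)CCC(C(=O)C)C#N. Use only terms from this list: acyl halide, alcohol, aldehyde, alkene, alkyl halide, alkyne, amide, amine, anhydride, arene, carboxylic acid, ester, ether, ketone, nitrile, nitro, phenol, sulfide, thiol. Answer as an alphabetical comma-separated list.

acyl halide, alcohol, alkyl halide, arene, ester, ether, ketone, nitrile

Working along the chain:
  ClCH2: halogen on an sp³ carbon → alkyl halide.
  CH(CN): pendant –C≡N: nitrile.
  CH(OCOCH3): pendant –OC(=O)CH3: an acyloxy group → ester.
  CH(COOCH3): pendant –COOCH3: carbonyl C bonded to C and –OCH3 → ester.
  CH(OH): –OH on an sp³ carbon → alcohol (secondary).
  CH(CH2OCH3): pendant –CH2OCH3: C–O–C linkage → ether.
  C6H4: para-disubstituted benzene ring → arene.
  CH(COCl): pendant –C(=O)X: carbonyl C bonded to C and halogen → acyl halide.
  CH(COCH3): pendant –COCH3: carbonyl C bonded to two carbons → ketone.
  CN: –C≡N: carbon triple-bonded to nitrogen → nitrile.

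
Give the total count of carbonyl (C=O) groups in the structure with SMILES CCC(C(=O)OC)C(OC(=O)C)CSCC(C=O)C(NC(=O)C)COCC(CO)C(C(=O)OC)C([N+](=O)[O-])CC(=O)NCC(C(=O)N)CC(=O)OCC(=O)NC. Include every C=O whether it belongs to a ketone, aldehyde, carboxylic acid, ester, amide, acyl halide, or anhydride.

9

CH(COOCH3): ester, 1 C=O (running total 1).
CH(OCOCH3): ester, 1 C=O (running total 2).
CH(CHO): aldehyde, 1 C=O (running total 3).
CH(NHCOCH3): amide, 1 C=O (running total 4).
CH(COOCH3): ester, 1 C=O (running total 5).
CH2CONHCH2: amide, 1 C=O (running total 6).
CH(CONH2): amide, 1 C=O (running total 7).
CH2COOCH2: ester, 1 C=O (running total 8).
CONHCH3: amide, 1 C=O (running total 9).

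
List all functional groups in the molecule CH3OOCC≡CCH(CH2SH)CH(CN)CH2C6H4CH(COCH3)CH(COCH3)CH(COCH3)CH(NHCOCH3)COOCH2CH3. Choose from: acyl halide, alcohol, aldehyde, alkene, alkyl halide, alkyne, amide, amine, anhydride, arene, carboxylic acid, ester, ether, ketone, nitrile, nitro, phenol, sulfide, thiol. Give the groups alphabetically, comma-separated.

CH3O–C(=O)–: carbonyl C bonded to C and to –OCH3 → ester (not ketone + ether).
C≡C triple bond → alkyne.
pendant –CH2SH → thiol.
pendant –C≡N: nitrile.
para-disubstituted benzene ring → arene.
pendant –COCH3: carbonyl C bonded to two carbons → ketone.
pendant –COCH3: carbonyl C bonded to two carbons → ketone.
pendant –COCH3: carbonyl C bonded to two carbons → ketone.
pendant –NHC(=O)CH3: N bonded to a carbonyl → amide (not amine).
–C(=O)OCH2CH3: carbonyl C bonded to C and to –OEt → ester.

alkyne, amide, arene, ester, ketone, nitrile, thiol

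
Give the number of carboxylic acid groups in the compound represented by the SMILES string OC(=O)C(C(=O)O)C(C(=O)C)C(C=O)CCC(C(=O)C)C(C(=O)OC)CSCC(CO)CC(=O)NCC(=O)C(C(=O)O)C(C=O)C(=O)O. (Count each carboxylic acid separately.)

4

Working along the chain:
  HOOC: –COOH: carbonyl C bonded to –OH and C → carboxylic acid (the –OH is not a separate alcohol).
  CH(COOH): pendant –COOH: carbonyl C bonded to C and –OH → carboxylic acid.
  CH(COCH3): pendant –COCH3: carbonyl C bonded to two carbons → ketone.
  CH(CHO): pendant –CHO: carbonyl C bonded to C and H → aldehyde.
  CH(COCH3): pendant –COCH3: carbonyl C bonded to two carbons → ketone.
  CH(COOCH3): pendant –COOCH3: carbonyl C bonded to C and –OCH3 → ester.
  CH2SCH2: C–S–C linkage → sulfide (thioether).
  CH(CH2OH): pendant –CH2OH on an sp³ backbone C → alcohol.
  CH2CONHCH2: –C(=O)–N– linkage → amide (the N is not an amine).
  CO: –C(=O)– with carbon on both sides → ketone.
  CH(COOH): pendant –COOH: carbonyl C bonded to C and –OH → carboxylic acid.
  CH(CHO): pendant –CHO: carbonyl C bonded to C and H → aldehyde.
  COOH: –COOH: carbonyl C bonded to –OH and C → carboxylic acid (the –OH is not a separate alcohol).
Carboxylic acid appears at: HOOC, CH(COOH), CH(COOH), COOH → 4.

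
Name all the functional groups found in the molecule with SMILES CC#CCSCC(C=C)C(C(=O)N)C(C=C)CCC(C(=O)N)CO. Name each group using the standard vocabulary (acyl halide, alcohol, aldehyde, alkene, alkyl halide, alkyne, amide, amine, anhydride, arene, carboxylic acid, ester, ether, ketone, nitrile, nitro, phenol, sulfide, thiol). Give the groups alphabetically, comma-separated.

alcohol, alkene, alkyne, amide, sulfide

C≡C triple bond → alkyne.
C–S–C linkage → sulfide (thioether).
pendant –CH=CH2: C=C double bond → alkene.
pendant –CONH2: carbonyl C bonded to C and N → amide.
pendant –CH=CH2: C=C double bond → alkene.
pendant –CONH2: carbonyl C bonded to C and N → amide.
–OH on an sp³ carbon → alcohol.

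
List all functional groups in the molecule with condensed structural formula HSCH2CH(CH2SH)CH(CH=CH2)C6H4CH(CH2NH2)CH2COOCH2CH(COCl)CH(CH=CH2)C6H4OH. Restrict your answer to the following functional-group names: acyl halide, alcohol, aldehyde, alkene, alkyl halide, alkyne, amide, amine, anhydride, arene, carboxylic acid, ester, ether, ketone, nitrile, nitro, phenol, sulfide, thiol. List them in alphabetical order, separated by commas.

Working along the chain:
  HSCH2: –SH on an sp³ carbon → thiol.
  CH(CH2SH): pendant –CH2SH → thiol.
  CH(CH=CH2): pendant –CH=CH2: C=C double bond → alkene.
  C6H4: para-disubstituted benzene ring → arene.
  CH(CH2NH2): pendant –CH2NH2: N on sp³ C, no adjacent C=O → amine.
  CH2COOCH2: –C(=O)–O–C with C on the carbonyl side → ester.
  CH(COCl): pendant –C(=O)X: carbonyl C bonded to C and halogen → acyl halide.
  CH(CH=CH2): pendant –CH=CH2: C=C double bond → alkene.
  C6H4OH: –OH attached directly to an aromatic ring → phenol (not alcohol); the ring itself is an arene.

acyl halide, alkene, amine, arene, ester, phenol, thiol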